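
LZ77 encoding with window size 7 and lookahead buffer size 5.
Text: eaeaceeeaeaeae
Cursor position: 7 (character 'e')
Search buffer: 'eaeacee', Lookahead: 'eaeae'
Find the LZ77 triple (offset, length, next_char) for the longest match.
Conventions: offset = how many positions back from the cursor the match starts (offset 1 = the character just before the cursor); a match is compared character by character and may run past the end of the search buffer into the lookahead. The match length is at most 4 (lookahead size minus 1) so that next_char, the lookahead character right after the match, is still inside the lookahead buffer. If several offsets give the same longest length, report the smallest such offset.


Try each offset into the search buffer:
  offset=1 (pos 6, char 'e'): match length 1
  offset=2 (pos 5, char 'e'): match length 1
  offset=3 (pos 4, char 'c'): match length 0
  offset=4 (pos 3, char 'a'): match length 0
  offset=5 (pos 2, char 'e'): match length 2
  offset=6 (pos 1, char 'a'): match length 0
  offset=7 (pos 0, char 'e'): match length 4
Longest match has length 4 at offset 7.
next_char = character at position 7 + 4 = 11 -> 'e'

Best match: offset=7, length=4 (matching 'eaea' starting at position 0)
LZ77 triple: (7, 4, 'e')


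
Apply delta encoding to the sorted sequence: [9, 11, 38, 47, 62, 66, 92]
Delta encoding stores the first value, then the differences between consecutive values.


First value: 9
Deltas:
  11 - 9 = 2
  38 - 11 = 27
  47 - 38 = 9
  62 - 47 = 15
  66 - 62 = 4
  92 - 66 = 26


Delta encoded: [9, 2, 27, 9, 15, 4, 26]


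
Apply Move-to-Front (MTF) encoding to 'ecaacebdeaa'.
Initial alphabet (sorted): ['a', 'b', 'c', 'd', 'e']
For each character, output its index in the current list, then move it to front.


MTF encoding:
'e': index 4 in ['a', 'b', 'c', 'd', 'e'] -> ['e', 'a', 'b', 'c', 'd']
'c': index 3 in ['e', 'a', 'b', 'c', 'd'] -> ['c', 'e', 'a', 'b', 'd']
'a': index 2 in ['c', 'e', 'a', 'b', 'd'] -> ['a', 'c', 'e', 'b', 'd']
'a': index 0 in ['a', 'c', 'e', 'b', 'd'] -> ['a', 'c', 'e', 'b', 'd']
'c': index 1 in ['a', 'c', 'e', 'b', 'd'] -> ['c', 'a', 'e', 'b', 'd']
'e': index 2 in ['c', 'a', 'e', 'b', 'd'] -> ['e', 'c', 'a', 'b', 'd']
'b': index 3 in ['e', 'c', 'a', 'b', 'd'] -> ['b', 'e', 'c', 'a', 'd']
'd': index 4 in ['b', 'e', 'c', 'a', 'd'] -> ['d', 'b', 'e', 'c', 'a']
'e': index 2 in ['d', 'b', 'e', 'c', 'a'] -> ['e', 'd', 'b', 'c', 'a']
'a': index 4 in ['e', 'd', 'b', 'c', 'a'] -> ['a', 'e', 'd', 'b', 'c']
'a': index 0 in ['a', 'e', 'd', 'b', 'c'] -> ['a', 'e', 'd', 'b', 'c']


Output: [4, 3, 2, 0, 1, 2, 3, 4, 2, 4, 0]


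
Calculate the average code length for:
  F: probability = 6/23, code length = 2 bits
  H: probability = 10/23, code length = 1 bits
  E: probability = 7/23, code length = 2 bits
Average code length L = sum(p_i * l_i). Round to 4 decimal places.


Weighted contributions p_i * l_i:
  F: (6/23) * 2 = 12/23
  H: (10/23) * 1 = 10/23
  E: (7/23) * 2 = 14/23
Sum = (12 + 10 + 14)/23 = 36/23

L = 36/23 = 1.5652 bits/symbol


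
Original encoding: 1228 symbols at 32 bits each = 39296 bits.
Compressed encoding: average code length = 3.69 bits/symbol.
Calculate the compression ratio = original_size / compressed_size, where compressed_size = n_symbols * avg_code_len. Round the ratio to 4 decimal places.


original_size = n_symbols * orig_bits = 1228 * 32 = 39296 bits
compressed_size = n_symbols * avg_code_len = 1228 * 3.69 = 4531.32 bits
ratio = original_size / compressed_size = 39296 / 4531.32 = 8.6721

Compression ratio = 8.6721


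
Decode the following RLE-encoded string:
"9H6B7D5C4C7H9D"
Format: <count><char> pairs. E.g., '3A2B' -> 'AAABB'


Expanding each <count><char> pair:
  9H -> 'HHHHHHHHH'
  6B -> 'BBBBBB'
  7D -> 'DDDDDDD'
  5C -> 'CCCCC'
  4C -> 'CCCC'
  7H -> 'HHHHHHH'
  9D -> 'DDDDDDDDD'

Decoded = HHHHHHHHHBBBBBBDDDDDDDCCCCCCCCCHHHHHHHDDDDDDDDD


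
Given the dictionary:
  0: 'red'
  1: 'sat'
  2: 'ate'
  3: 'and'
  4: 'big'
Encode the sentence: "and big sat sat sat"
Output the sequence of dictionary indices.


Look up each word in the dictionary:
  'and' -> 3
  'big' -> 4
  'sat' -> 1
  'sat' -> 1
  'sat' -> 1

Encoded: [3, 4, 1, 1, 1]


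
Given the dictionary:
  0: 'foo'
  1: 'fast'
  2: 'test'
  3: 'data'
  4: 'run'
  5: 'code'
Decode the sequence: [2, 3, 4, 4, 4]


Look up each index in the dictionary:
  2 -> 'test'
  3 -> 'data'
  4 -> 'run'
  4 -> 'run'
  4 -> 'run'

Decoded: "test data run run run"


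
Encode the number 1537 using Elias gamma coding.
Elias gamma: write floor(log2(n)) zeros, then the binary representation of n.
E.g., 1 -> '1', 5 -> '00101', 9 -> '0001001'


num_bits = floor(log2(1537)) + 1 = 11
leading_zeros = num_bits - 1 = 10
binary(1537) = 11000000001

Elias gamma(1537) = '0000000000' + '11000000001' = 000000000011000000001 (21 bits)


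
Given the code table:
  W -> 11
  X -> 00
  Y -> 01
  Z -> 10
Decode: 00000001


Decoding:
00 -> X
00 -> X
00 -> X
01 -> Y


Result: XXXY


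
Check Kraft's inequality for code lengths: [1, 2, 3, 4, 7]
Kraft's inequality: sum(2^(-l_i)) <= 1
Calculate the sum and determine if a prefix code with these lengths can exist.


Sum = 2^(-1) + 2^(-2) + 2^(-3) + 2^(-4) + 2^(-7)
    = 0.5 + 0.25 + 0.125 + 0.0625 + 0.0078125
    = 121/128 = 0.9453125
Since 0.9453125 <= 1, Kraft's inequality IS satisfied.
A prefix code with these lengths CAN exist.

Kraft sum = 0.9453125. Satisfied.


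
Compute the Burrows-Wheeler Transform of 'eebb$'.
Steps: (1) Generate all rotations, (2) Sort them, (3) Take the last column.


Rotations (sorted):
  0: $eebb -> last char: b
  1: b$eeb -> last char: b
  2: bb$ee -> last char: e
  3: ebb$e -> last char: e
  4: eebb$ -> last char: $


BWT = bbee$


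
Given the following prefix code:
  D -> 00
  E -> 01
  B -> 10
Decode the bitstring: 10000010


Decoding step by step:
Bits 10 -> B
Bits 00 -> D
Bits 00 -> D
Bits 10 -> B


Decoded message: BDDB


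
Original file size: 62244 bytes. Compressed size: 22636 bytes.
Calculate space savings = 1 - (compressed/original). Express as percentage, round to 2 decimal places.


ratio = compressed/original = 22636/62244 = 0.363666
savings = 1 - ratio = 1 - 0.363666 = 0.636334
as a percentage: 0.636334 * 100 = 63.63%

Space savings = 1 - 22636/62244 = 63.63%


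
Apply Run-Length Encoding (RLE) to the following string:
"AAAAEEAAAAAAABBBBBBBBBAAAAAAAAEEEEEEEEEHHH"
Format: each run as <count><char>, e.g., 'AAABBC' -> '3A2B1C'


Scanning runs left to right:
  i=0: run of 'A' x 4 -> '4A'
  i=4: run of 'E' x 2 -> '2E'
  i=6: run of 'A' x 7 -> '7A'
  i=13: run of 'B' x 9 -> '9B'
  i=22: run of 'A' x 8 -> '8A'
  i=30: run of 'E' x 9 -> '9E'
  i=39: run of 'H' x 3 -> '3H'

RLE = 4A2E7A9B8A9E3H


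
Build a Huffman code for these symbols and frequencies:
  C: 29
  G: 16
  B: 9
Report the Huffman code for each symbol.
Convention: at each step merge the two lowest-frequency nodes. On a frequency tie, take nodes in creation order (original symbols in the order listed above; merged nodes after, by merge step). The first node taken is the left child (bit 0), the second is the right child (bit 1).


Huffman tree construction:
Step 1: Merge B(9) + G(16) = 25
Step 2: Merge (B+G)(25) + C(29) = 54
Read each symbol's code off the tree from the root (left child = 0, right child = 1).

Codes:
  C: 1 (length 1)
  G: 01 (length 2)
  B: 00 (length 2)
Average code length: 79/54 = 1.4630 bits/symbol


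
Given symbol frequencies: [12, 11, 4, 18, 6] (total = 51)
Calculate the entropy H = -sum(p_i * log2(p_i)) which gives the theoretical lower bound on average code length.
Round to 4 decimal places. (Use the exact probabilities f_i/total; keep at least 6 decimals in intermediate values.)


Per-symbol terms -p_i * log2(p_i) with p_i = f_i/51:
  p = 12/51 = 0.235294: log2(p) = -2.087463, -p*log2(p) = 0.491168
  p = 11/51 = 0.215686: log2(p) = -2.212994, -p*log2(p) = 0.477312
  p = 4/51 = 0.078431: log2(p) = -3.672425, -p*log2(p) = 0.288033
  p = 18/51 = 0.352941: log2(p) = -1.502500, -p*log2(p) = 0.530294
  p = 6/51 = 0.117647: log2(p) = -3.087463, -p*log2(p) = 0.363231
H = 0.491168 + 0.477312 + 0.288033 + 0.530294 + 0.363231 = 2.150038

H = 2.15 bits/symbol


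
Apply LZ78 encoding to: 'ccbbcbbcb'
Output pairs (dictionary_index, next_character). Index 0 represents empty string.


LZ78 encoding steps:
Dictionary: {0: ''}
Step 1: w='' (idx 0), next='c' -> output (0, 'c'), add 'c' as idx 1
Step 2: w='c' (idx 1), next='b' -> output (1, 'b'), add 'cb' as idx 2
Step 3: w='' (idx 0), next='b' -> output (0, 'b'), add 'b' as idx 3
Step 4: w='cb' (idx 2), next='b' -> output (2, 'b'), add 'cbb' as idx 4
Step 5: w='cb' (idx 2), end of input -> output (2, '')


Encoded: [(0, 'c'), (1, 'b'), (0, 'b'), (2, 'b'), (2, '')]


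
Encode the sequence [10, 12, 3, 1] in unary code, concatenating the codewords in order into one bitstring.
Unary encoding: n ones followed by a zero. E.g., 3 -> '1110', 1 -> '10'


Encode each number as n ones followed by a terminating 0:
  10 -> 11111111110 (11 bits)
  12 -> 1111111111110 (13 bits)
  3 -> 1110 (4 bits)
  1 -> 10 (2 bits)
Total length = 11 + 13 + 4 + 2 = 30 bits.

Unary([10, 12, 3, 1]) = 111111111101111111111110111010 (30 bits)


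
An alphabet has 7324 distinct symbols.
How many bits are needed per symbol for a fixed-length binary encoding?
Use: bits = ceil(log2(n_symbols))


log2(7324) = 12.8384
Bracket: 2^12 = 4096 < 7324 <= 2^13 = 8192
So ceil(log2(7324)) = 13

bits = ceil(log2(7324)) = ceil(12.8384) = 13 bits


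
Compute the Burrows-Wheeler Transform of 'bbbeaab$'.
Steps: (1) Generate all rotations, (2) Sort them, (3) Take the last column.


Rotations (sorted):
  0: $bbbeaab -> last char: b
  1: aab$bbbe -> last char: e
  2: ab$bbbea -> last char: a
  3: b$bbbeaa -> last char: a
  4: bbbeaab$ -> last char: $
  5: bbeaab$b -> last char: b
  6: beaab$bb -> last char: b
  7: eaab$bbb -> last char: b


BWT = beaa$bbb


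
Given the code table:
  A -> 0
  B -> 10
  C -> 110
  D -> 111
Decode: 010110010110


Decoding:
0 -> A
10 -> B
110 -> C
0 -> A
10 -> B
110 -> C


Result: ABCABC


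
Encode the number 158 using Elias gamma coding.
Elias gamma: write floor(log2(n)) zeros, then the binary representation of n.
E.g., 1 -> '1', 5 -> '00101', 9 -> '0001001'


num_bits = floor(log2(158)) + 1 = 8
leading_zeros = num_bits - 1 = 7
binary(158) = 10011110

Elias gamma(158) = '0000000' + '10011110' = 000000010011110 (15 bits)


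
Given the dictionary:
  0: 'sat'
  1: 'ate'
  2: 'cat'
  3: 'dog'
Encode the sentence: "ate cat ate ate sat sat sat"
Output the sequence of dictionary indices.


Look up each word in the dictionary:
  'ate' -> 1
  'cat' -> 2
  'ate' -> 1
  'ate' -> 1
  'sat' -> 0
  'sat' -> 0
  'sat' -> 0

Encoded: [1, 2, 1, 1, 0, 0, 0]


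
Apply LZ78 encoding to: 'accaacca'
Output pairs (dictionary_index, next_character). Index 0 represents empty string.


LZ78 encoding steps:
Dictionary: {0: ''}
Step 1: w='' (idx 0), next='a' -> output (0, 'a'), add 'a' as idx 1
Step 2: w='' (idx 0), next='c' -> output (0, 'c'), add 'c' as idx 2
Step 3: w='c' (idx 2), next='a' -> output (2, 'a'), add 'ca' as idx 3
Step 4: w='a' (idx 1), next='c' -> output (1, 'c'), add 'ac' as idx 4
Step 5: w='ca' (idx 3), end of input -> output (3, '')


Encoded: [(0, 'a'), (0, 'c'), (2, 'a'), (1, 'c'), (3, '')]


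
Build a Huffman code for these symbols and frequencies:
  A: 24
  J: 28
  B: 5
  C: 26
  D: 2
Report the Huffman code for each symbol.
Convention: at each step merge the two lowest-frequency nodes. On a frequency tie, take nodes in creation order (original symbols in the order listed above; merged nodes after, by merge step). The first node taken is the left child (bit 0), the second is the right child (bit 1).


Huffman tree construction:
Step 1: Merge D(2) + B(5) = 7
Step 2: Merge (D+B)(7) + A(24) = 31
Step 3: Merge C(26) + J(28) = 54
Step 4: Merge ((D+B)+A)(31) + (C+J)(54) = 85
Read each symbol's code off the tree from the root (left child = 0, right child = 1).

Codes:
  A: 01 (length 2)
  J: 11 (length 2)
  B: 001 (length 3)
  C: 10 (length 2)
  D: 000 (length 3)
Average code length: 177/85 = 2.0824 bits/symbol


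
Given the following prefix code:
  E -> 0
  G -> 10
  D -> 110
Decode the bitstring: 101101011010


Decoding step by step:
Bits 10 -> G
Bits 110 -> D
Bits 10 -> G
Bits 110 -> D
Bits 10 -> G


Decoded message: GDGDG


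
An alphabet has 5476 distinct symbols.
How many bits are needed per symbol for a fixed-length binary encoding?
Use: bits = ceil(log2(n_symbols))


log2(5476) = 12.4189
Bracket: 2^12 = 4096 < 5476 <= 2^13 = 8192
So ceil(log2(5476)) = 13

bits = ceil(log2(5476)) = ceil(12.4189) = 13 bits


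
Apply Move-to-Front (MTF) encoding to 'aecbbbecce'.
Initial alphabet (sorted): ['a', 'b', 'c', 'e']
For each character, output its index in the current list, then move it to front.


MTF encoding:
'a': index 0 in ['a', 'b', 'c', 'e'] -> ['a', 'b', 'c', 'e']
'e': index 3 in ['a', 'b', 'c', 'e'] -> ['e', 'a', 'b', 'c']
'c': index 3 in ['e', 'a', 'b', 'c'] -> ['c', 'e', 'a', 'b']
'b': index 3 in ['c', 'e', 'a', 'b'] -> ['b', 'c', 'e', 'a']
'b': index 0 in ['b', 'c', 'e', 'a'] -> ['b', 'c', 'e', 'a']
'b': index 0 in ['b', 'c', 'e', 'a'] -> ['b', 'c', 'e', 'a']
'e': index 2 in ['b', 'c', 'e', 'a'] -> ['e', 'b', 'c', 'a']
'c': index 2 in ['e', 'b', 'c', 'a'] -> ['c', 'e', 'b', 'a']
'c': index 0 in ['c', 'e', 'b', 'a'] -> ['c', 'e', 'b', 'a']
'e': index 1 in ['c', 'e', 'b', 'a'] -> ['e', 'c', 'b', 'a']


Output: [0, 3, 3, 3, 0, 0, 2, 2, 0, 1]


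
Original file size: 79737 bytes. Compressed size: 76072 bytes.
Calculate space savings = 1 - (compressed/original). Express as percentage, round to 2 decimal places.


ratio = compressed/original = 76072/79737 = 0.954036
savings = 1 - ratio = 1 - 0.954036 = 0.045964
as a percentage: 0.045964 * 100 = 4.6%

Space savings = 1 - 76072/79737 = 4.6%


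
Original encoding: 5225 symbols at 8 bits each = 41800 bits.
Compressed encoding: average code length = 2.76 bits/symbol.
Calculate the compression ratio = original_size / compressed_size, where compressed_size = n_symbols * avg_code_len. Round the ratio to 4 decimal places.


original_size = n_symbols * orig_bits = 5225 * 8 = 41800 bits
compressed_size = n_symbols * avg_code_len = 5225 * 2.76 = 14421.0 bits
ratio = original_size / compressed_size = 41800 / 14421.0 = 2.8986

Compression ratio = 2.8986


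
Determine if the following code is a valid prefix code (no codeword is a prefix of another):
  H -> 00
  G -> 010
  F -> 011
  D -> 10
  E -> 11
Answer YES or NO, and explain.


Checking each pair (does one codeword prefix another?):
  H='00' vs G='010': no prefix
  H='00' vs F='011': no prefix
  H='00' vs D='10': no prefix
  H='00' vs E='11': no prefix
  G='010' vs H='00': no prefix
  G='010' vs F='011': no prefix
  G='010' vs D='10': no prefix
  G='010' vs E='11': no prefix
  F='011' vs H='00': no prefix
  F='011' vs G='010': no prefix
  F='011' vs D='10': no prefix
  F='011' vs E='11': no prefix
  D='10' vs H='00': no prefix
  D='10' vs G='010': no prefix
  D='10' vs F='011': no prefix
  D='10' vs E='11': no prefix
  E='11' vs H='00': no prefix
  E='11' vs G='010': no prefix
  E='11' vs F='011': no prefix
  E='11' vs D='10': no prefix
No violation found over all pairs.

YES -- this is a valid prefix code. No codeword is a prefix of any other codeword.


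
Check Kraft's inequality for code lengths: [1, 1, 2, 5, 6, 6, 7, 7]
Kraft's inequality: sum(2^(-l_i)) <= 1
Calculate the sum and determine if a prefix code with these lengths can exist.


Sum = 2^(-1) + 2^(-1) + 2^(-2) + 2^(-5) + 2^(-6) + 2^(-6) + 2^(-7) + 2^(-7)
    = 0.5 + 0.5 + 0.25 + 0.03125 + 0.015625 + 0.015625 + 0.0078125 + 0.0078125
    = 170/128 = 1.328125
Since 1.328125 > 1, Kraft's inequality is NOT satisfied.
A prefix code with these lengths CANNOT exist.

Kraft sum = 1.328125. Not satisfied.


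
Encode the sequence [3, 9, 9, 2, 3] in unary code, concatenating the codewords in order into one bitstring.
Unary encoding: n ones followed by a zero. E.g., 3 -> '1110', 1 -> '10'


Encode each number as n ones followed by a terminating 0:
  3 -> 1110 (4 bits)
  9 -> 1111111110 (10 bits)
  9 -> 1111111110 (10 bits)
  2 -> 110 (3 bits)
  3 -> 1110 (4 bits)
Total length = 4 + 10 + 10 + 3 + 4 = 31 bits.

Unary([3, 9, 9, 2, 3]) = 1110111111111011111111101101110 (31 bits)


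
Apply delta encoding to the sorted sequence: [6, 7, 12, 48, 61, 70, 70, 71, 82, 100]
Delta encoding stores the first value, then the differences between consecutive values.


First value: 6
Deltas:
  7 - 6 = 1
  12 - 7 = 5
  48 - 12 = 36
  61 - 48 = 13
  70 - 61 = 9
  70 - 70 = 0
  71 - 70 = 1
  82 - 71 = 11
  100 - 82 = 18


Delta encoded: [6, 1, 5, 36, 13, 9, 0, 1, 11, 18]


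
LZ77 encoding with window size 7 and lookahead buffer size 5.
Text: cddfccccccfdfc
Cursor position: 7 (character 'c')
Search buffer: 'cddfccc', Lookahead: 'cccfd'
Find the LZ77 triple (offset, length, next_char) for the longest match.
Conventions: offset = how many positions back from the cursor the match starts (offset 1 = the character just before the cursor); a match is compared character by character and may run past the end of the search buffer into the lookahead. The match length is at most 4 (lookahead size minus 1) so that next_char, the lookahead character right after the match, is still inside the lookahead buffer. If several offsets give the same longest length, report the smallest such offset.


Try each offset into the search buffer:
  offset=1 (pos 6, char 'c'): match length 3
  offset=2 (pos 5, char 'c'): match length 3
  offset=3 (pos 4, char 'c'): match length 3
  offset=4 (pos 3, char 'f'): match length 0
  offset=5 (pos 2, char 'd'): match length 0
  offset=6 (pos 1, char 'd'): match length 0
  offset=7 (pos 0, char 'c'): match length 1
Longest match has length 3, found at offsets 1, 2, 3; take the smallest, offset 1.
next_char = character at position 7 + 3 = 10 -> 'f'

Best match: offset=1, length=3 (matching 'ccc' starting at position 6)
LZ77 triple: (1, 3, 'f')


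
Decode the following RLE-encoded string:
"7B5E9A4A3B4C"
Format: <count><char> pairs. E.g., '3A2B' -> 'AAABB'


Expanding each <count><char> pair:
  7B -> 'BBBBBBB'
  5E -> 'EEEEE'
  9A -> 'AAAAAAAAA'
  4A -> 'AAAA'
  3B -> 'BBB'
  4C -> 'CCCC'

Decoded = BBBBBBBEEEEEAAAAAAAAAAAAABBBCCCC


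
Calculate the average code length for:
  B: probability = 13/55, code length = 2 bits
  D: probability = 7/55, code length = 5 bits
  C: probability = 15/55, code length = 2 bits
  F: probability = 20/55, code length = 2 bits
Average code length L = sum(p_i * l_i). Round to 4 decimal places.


Weighted contributions p_i * l_i:
  B: (13/55) * 2 = 26/55
  D: (7/55) * 5 = 35/55
  C: (15/55) * 2 = 30/55
  F: (20/55) * 2 = 40/55
Sum = (26 + 35 + 30 + 40)/55 = 131/55

L = 131/55 = 2.3818 bits/symbol


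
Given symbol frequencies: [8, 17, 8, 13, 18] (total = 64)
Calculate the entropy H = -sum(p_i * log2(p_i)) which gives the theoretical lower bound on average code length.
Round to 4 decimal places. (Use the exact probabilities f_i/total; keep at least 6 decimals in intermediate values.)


Per-symbol terms -p_i * log2(p_i) with p_i = f_i/64:
  p = 8/64 = 0.125000: log2(p) = -3.000000, -p*log2(p) = 0.375000
  p = 17/64 = 0.265625: log2(p) = -1.912537, -p*log2(p) = 0.508018
  p = 8/64 = 0.125000: log2(p) = -3.000000, -p*log2(p) = 0.375000
  p = 13/64 = 0.203125: log2(p) = -2.299560, -p*log2(p) = 0.467098
  p = 18/64 = 0.281250: log2(p) = -1.830075, -p*log2(p) = 0.514709
H = 0.375000 + 0.508018 + 0.375000 + 0.467098 + 0.514709 = 2.239825

H = 2.2398 bits/symbol


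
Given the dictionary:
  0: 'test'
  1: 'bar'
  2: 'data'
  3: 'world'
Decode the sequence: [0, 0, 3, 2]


Look up each index in the dictionary:
  0 -> 'test'
  0 -> 'test'
  3 -> 'world'
  2 -> 'data'

Decoded: "test test world data"


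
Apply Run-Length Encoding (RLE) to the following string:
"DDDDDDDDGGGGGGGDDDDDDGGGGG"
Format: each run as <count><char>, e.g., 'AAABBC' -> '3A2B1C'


Scanning runs left to right:
  i=0: run of 'D' x 8 -> '8D'
  i=8: run of 'G' x 7 -> '7G'
  i=15: run of 'D' x 6 -> '6D'
  i=21: run of 'G' x 5 -> '5G'

RLE = 8D7G6D5G


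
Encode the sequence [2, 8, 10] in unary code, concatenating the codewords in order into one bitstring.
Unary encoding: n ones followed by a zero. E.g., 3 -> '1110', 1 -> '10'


Encode each number as n ones followed by a terminating 0:
  2 -> 110 (3 bits)
  8 -> 111111110 (9 bits)
  10 -> 11111111110 (11 bits)
Total length = 3 + 9 + 11 = 23 bits.

Unary([2, 8, 10]) = 11011111111011111111110 (23 bits)


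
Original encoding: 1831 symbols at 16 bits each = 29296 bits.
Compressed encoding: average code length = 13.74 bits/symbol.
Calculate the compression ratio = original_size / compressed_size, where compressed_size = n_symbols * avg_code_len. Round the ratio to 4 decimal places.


original_size = n_symbols * orig_bits = 1831 * 16 = 29296 bits
compressed_size = n_symbols * avg_code_len = 1831 * 13.74 = 25157.94 bits
ratio = original_size / compressed_size = 29296 / 25157.94 = 1.1645

Compression ratio = 1.1645


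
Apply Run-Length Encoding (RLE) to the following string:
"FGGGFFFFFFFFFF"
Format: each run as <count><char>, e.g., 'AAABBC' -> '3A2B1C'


Scanning runs left to right:
  i=0: run of 'F' x 1 -> '1F'
  i=1: run of 'G' x 3 -> '3G'
  i=4: run of 'F' x 10 -> '10F'

RLE = 1F3G10F


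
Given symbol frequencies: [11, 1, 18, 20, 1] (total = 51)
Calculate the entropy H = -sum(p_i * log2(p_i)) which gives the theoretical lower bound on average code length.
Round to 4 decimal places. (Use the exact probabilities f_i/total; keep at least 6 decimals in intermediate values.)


Per-symbol terms -p_i * log2(p_i) with p_i = f_i/51:
  p = 11/51 = 0.215686: log2(p) = -2.212994, -p*log2(p) = 0.477312
  p = 1/51 = 0.019608: log2(p) = -5.672425, -p*log2(p) = 0.111224
  p = 18/51 = 0.352941: log2(p) = -1.502500, -p*log2(p) = 0.530294
  p = 20/51 = 0.392157: log2(p) = -1.350497, -p*log2(p) = 0.529607
  p = 1/51 = 0.019608: log2(p) = -5.672425, -p*log2(p) = 0.111224
H = 0.477312 + 0.111224 + 0.530294 + 0.529607 + 0.111224 = 1.759661

H = 1.7597 bits/symbol


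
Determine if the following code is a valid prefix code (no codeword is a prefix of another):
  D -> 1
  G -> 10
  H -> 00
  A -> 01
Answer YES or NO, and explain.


Checking each pair (does one codeword prefix another?):
  D='1' vs G='10': prefix -- VIOLATION

NO -- this is NOT a valid prefix code. D (1) is a prefix of G (10).


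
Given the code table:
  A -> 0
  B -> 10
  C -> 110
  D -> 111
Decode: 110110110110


Decoding:
110 -> C
110 -> C
110 -> C
110 -> C


Result: CCCC


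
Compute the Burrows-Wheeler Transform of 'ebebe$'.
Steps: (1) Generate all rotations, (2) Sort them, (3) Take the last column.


Rotations (sorted):
  0: $ebebe -> last char: e
  1: be$ebe -> last char: e
  2: bebe$e -> last char: e
  3: e$ebeb -> last char: b
  4: ebe$eb -> last char: b
  5: ebebe$ -> last char: $


BWT = eeebb$


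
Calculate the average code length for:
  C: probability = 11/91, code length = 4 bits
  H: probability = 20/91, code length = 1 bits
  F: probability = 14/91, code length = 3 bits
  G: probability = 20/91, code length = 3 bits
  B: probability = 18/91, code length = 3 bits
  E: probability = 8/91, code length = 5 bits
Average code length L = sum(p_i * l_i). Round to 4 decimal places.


Weighted contributions p_i * l_i:
  C: (11/91) * 4 = 44/91
  H: (20/91) * 1 = 20/91
  F: (14/91) * 3 = 42/91
  G: (20/91) * 3 = 60/91
  B: (18/91) * 3 = 54/91
  E: (8/91) * 5 = 40/91
Sum = (44 + 20 + 42 + 60 + 54 + 40)/91 = 260/91

L = 260/91 = 2.8571 bits/symbol


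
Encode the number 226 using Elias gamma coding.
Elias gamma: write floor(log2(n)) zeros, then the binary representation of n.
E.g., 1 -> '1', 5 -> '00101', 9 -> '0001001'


num_bits = floor(log2(226)) + 1 = 8
leading_zeros = num_bits - 1 = 7
binary(226) = 11100010

Elias gamma(226) = '0000000' + '11100010' = 000000011100010 (15 bits)


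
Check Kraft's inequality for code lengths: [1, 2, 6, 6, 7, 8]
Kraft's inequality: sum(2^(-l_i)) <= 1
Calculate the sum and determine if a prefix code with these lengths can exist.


Sum = 2^(-1) + 2^(-2) + 2^(-6) + 2^(-6) + 2^(-7) + 2^(-8)
    = 0.5 + 0.25 + 0.015625 + 0.015625 + 0.0078125 + 0.00390625
    = 203/256 = 0.79296875
Since 0.79296875 <= 1, Kraft's inequality IS satisfied.
A prefix code with these lengths CAN exist.

Kraft sum = 0.79296875. Satisfied.


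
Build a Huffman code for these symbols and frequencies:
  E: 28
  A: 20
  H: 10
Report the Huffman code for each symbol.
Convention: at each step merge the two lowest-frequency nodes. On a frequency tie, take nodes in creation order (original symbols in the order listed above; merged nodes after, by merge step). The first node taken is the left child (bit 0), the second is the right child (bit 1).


Huffman tree construction:
Step 1: Merge H(10) + A(20) = 30
Step 2: Merge E(28) + (H+A)(30) = 58
Read each symbol's code off the tree from the root (left child = 0, right child = 1).

Codes:
  E: 0 (length 1)
  A: 11 (length 2)
  H: 10 (length 2)
Average code length: 88/58 = 1.5172 bits/symbol


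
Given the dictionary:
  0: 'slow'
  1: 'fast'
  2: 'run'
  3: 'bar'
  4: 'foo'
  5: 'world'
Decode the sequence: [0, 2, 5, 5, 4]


Look up each index in the dictionary:
  0 -> 'slow'
  2 -> 'run'
  5 -> 'world'
  5 -> 'world'
  4 -> 'foo'

Decoded: "slow run world world foo"


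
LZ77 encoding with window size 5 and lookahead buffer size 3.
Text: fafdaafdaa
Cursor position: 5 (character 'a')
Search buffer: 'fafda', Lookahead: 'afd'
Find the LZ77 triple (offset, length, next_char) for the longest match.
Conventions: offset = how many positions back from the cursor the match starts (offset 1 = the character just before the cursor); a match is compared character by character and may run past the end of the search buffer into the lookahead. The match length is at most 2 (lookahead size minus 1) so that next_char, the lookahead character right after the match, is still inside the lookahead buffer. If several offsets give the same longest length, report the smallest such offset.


Try each offset into the search buffer:
  offset=1 (pos 4, char 'a'): match length 1
  offset=2 (pos 3, char 'd'): match length 0
  offset=3 (pos 2, char 'f'): match length 0
  offset=4 (pos 1, char 'a'): match length 2
  offset=5 (pos 0, char 'f'): match length 0
Longest match has length 2 at offset 4.
next_char = character at position 5 + 2 = 7 -> 'd'

Best match: offset=4, length=2 (matching 'af' starting at position 1)
LZ77 triple: (4, 2, 'd')


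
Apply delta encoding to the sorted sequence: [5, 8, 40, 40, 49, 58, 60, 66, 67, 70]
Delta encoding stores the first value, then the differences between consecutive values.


First value: 5
Deltas:
  8 - 5 = 3
  40 - 8 = 32
  40 - 40 = 0
  49 - 40 = 9
  58 - 49 = 9
  60 - 58 = 2
  66 - 60 = 6
  67 - 66 = 1
  70 - 67 = 3


Delta encoded: [5, 3, 32, 0, 9, 9, 2, 6, 1, 3]


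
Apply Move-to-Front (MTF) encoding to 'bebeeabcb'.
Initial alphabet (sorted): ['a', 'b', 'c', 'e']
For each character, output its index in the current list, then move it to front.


MTF encoding:
'b': index 1 in ['a', 'b', 'c', 'e'] -> ['b', 'a', 'c', 'e']
'e': index 3 in ['b', 'a', 'c', 'e'] -> ['e', 'b', 'a', 'c']
'b': index 1 in ['e', 'b', 'a', 'c'] -> ['b', 'e', 'a', 'c']
'e': index 1 in ['b', 'e', 'a', 'c'] -> ['e', 'b', 'a', 'c']
'e': index 0 in ['e', 'b', 'a', 'c'] -> ['e', 'b', 'a', 'c']
'a': index 2 in ['e', 'b', 'a', 'c'] -> ['a', 'e', 'b', 'c']
'b': index 2 in ['a', 'e', 'b', 'c'] -> ['b', 'a', 'e', 'c']
'c': index 3 in ['b', 'a', 'e', 'c'] -> ['c', 'b', 'a', 'e']
'b': index 1 in ['c', 'b', 'a', 'e'] -> ['b', 'c', 'a', 'e']


Output: [1, 3, 1, 1, 0, 2, 2, 3, 1]


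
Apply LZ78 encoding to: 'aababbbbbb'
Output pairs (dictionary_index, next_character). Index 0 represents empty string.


LZ78 encoding steps:
Dictionary: {0: ''}
Step 1: w='' (idx 0), next='a' -> output (0, 'a'), add 'a' as idx 1
Step 2: w='a' (idx 1), next='b' -> output (1, 'b'), add 'ab' as idx 2
Step 3: w='ab' (idx 2), next='b' -> output (2, 'b'), add 'abb' as idx 3
Step 4: w='' (idx 0), next='b' -> output (0, 'b'), add 'b' as idx 4
Step 5: w='b' (idx 4), next='b' -> output (4, 'b'), add 'bb' as idx 5
Step 6: w='b' (idx 4), end of input -> output (4, '')


Encoded: [(0, 'a'), (1, 'b'), (2, 'b'), (0, 'b'), (4, 'b'), (4, '')]


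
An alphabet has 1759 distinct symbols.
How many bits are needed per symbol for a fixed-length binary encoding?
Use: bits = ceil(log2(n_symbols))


log2(1759) = 10.7805
Bracket: 2^10 = 1024 < 1759 <= 2^11 = 2048
So ceil(log2(1759)) = 11

bits = ceil(log2(1759)) = ceil(10.7805) = 11 bits


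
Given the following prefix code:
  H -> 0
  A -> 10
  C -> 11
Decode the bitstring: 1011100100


Decoding step by step:
Bits 10 -> A
Bits 11 -> C
Bits 10 -> A
Bits 0 -> H
Bits 10 -> A
Bits 0 -> H


Decoded message: ACAHAH


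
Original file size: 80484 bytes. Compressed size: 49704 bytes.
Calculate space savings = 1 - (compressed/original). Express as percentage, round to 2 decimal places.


ratio = compressed/original = 49704/80484 = 0.617564
savings = 1 - ratio = 1 - 0.617564 = 0.382436
as a percentage: 0.382436 * 100 = 38.24%

Space savings = 1 - 49704/80484 = 38.24%


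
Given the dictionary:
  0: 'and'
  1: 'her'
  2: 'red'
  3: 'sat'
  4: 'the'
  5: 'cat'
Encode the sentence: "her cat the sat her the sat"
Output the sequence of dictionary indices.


Look up each word in the dictionary:
  'her' -> 1
  'cat' -> 5
  'the' -> 4
  'sat' -> 3
  'her' -> 1
  'the' -> 4
  'sat' -> 3

Encoded: [1, 5, 4, 3, 1, 4, 3]


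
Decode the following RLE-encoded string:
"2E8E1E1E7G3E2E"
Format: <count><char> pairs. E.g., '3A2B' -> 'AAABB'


Expanding each <count><char> pair:
  2E -> 'EE'
  8E -> 'EEEEEEEE'
  1E -> 'E'
  1E -> 'E'
  7G -> 'GGGGGGG'
  3E -> 'EEE'
  2E -> 'EE'

Decoded = EEEEEEEEEEEEGGGGGGGEEEEE


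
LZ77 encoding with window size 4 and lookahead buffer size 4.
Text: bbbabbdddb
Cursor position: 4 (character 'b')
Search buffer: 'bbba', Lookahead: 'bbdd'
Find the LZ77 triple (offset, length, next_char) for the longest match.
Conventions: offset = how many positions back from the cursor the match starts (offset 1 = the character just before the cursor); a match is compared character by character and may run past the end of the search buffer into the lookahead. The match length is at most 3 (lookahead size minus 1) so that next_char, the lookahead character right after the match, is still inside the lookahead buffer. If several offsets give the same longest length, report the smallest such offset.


Try each offset into the search buffer:
  offset=1 (pos 3, char 'a'): match length 0
  offset=2 (pos 2, char 'b'): match length 1
  offset=3 (pos 1, char 'b'): match length 2
  offset=4 (pos 0, char 'b'): match length 2
Longest match has length 2, found at offsets 3, 4; take the smallest, offset 3.
next_char = character at position 4 + 2 = 6 -> 'd'

Best match: offset=3, length=2 (matching 'bb' starting at position 1)
LZ77 triple: (3, 2, 'd')


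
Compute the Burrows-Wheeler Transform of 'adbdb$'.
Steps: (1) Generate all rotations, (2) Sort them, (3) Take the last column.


Rotations (sorted):
  0: $adbdb -> last char: b
  1: adbdb$ -> last char: $
  2: b$adbd -> last char: d
  3: bdb$ad -> last char: d
  4: db$adb -> last char: b
  5: dbdb$a -> last char: a


BWT = b$ddba


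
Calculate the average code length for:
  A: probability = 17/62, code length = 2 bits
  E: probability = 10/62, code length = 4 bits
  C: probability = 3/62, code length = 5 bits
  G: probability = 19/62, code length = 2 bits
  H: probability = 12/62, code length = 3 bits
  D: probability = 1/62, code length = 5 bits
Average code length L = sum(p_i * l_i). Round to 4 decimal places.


Weighted contributions p_i * l_i:
  A: (17/62) * 2 = 34/62
  E: (10/62) * 4 = 40/62
  C: (3/62) * 5 = 15/62
  G: (19/62) * 2 = 38/62
  H: (12/62) * 3 = 36/62
  D: (1/62) * 5 = 5/62
Sum = (34 + 40 + 15 + 38 + 36 + 5)/62 = 168/62

L = 168/62 = 2.7097 bits/symbol


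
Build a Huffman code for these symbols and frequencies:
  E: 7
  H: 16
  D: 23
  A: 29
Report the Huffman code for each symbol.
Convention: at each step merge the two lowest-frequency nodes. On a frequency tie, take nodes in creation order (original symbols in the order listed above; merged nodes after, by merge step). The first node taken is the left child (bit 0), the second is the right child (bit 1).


Huffman tree construction:
Step 1: Merge E(7) + H(16) = 23
Step 2: Merge D(23) + (E+H)(23) = 46
Step 3: Merge A(29) + (D+(E+H))(46) = 75
Read each symbol's code off the tree from the root (left child = 0, right child = 1).

Codes:
  E: 110 (length 3)
  H: 111 (length 3)
  D: 10 (length 2)
  A: 0 (length 1)
Average code length: 144/75 = 1.9200 bits/symbol


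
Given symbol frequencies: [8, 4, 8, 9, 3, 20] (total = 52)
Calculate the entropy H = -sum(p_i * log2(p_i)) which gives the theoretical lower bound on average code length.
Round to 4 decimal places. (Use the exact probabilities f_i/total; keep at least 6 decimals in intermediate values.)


Per-symbol terms -p_i * log2(p_i) with p_i = f_i/52:
  p = 8/52 = 0.153846: log2(p) = -2.700440, -p*log2(p) = 0.415452
  p = 4/52 = 0.076923: log2(p) = -3.700440, -p*log2(p) = 0.284649
  p = 8/52 = 0.153846: log2(p) = -2.700440, -p*log2(p) = 0.415452
  p = 9/52 = 0.173077: log2(p) = -2.530515, -p*log2(p) = 0.437974
  p = 3/52 = 0.057692: log2(p) = -4.115477, -p*log2(p) = 0.237431
  p = 20/52 = 0.384615: log2(p) = -1.378512, -p*log2(p) = 0.530197
H = 0.415452 + 0.284649 + 0.415452 + 0.437974 + 0.237431 + 0.530197 = 2.321155

H = 2.3212 bits/symbol


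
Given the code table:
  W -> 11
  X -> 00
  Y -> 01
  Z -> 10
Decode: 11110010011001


Decoding:
11 -> W
11 -> W
00 -> X
10 -> Z
01 -> Y
10 -> Z
01 -> Y


Result: WWXZYZY


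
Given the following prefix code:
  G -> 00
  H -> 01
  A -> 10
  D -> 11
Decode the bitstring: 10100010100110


Decoding step by step:
Bits 10 -> A
Bits 10 -> A
Bits 00 -> G
Bits 10 -> A
Bits 10 -> A
Bits 01 -> H
Bits 10 -> A


Decoded message: AAGAAHA


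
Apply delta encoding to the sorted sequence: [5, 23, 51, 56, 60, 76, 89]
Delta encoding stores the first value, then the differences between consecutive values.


First value: 5
Deltas:
  23 - 5 = 18
  51 - 23 = 28
  56 - 51 = 5
  60 - 56 = 4
  76 - 60 = 16
  89 - 76 = 13


Delta encoded: [5, 18, 28, 5, 4, 16, 13]


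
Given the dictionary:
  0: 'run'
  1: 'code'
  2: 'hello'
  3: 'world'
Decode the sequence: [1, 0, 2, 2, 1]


Look up each index in the dictionary:
  1 -> 'code'
  0 -> 'run'
  2 -> 'hello'
  2 -> 'hello'
  1 -> 'code'

Decoded: "code run hello hello code"


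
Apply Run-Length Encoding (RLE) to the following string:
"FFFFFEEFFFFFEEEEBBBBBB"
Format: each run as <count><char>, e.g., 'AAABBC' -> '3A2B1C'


Scanning runs left to right:
  i=0: run of 'F' x 5 -> '5F'
  i=5: run of 'E' x 2 -> '2E'
  i=7: run of 'F' x 5 -> '5F'
  i=12: run of 'E' x 4 -> '4E'
  i=16: run of 'B' x 6 -> '6B'

RLE = 5F2E5F4E6B


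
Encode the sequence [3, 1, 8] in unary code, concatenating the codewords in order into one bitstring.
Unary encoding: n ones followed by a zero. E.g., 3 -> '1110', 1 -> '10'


Encode each number as n ones followed by a terminating 0:
  3 -> 1110 (4 bits)
  1 -> 10 (2 bits)
  8 -> 111111110 (9 bits)
Total length = 4 + 2 + 9 = 15 bits.

Unary([3, 1, 8]) = 111010111111110 (15 bits)


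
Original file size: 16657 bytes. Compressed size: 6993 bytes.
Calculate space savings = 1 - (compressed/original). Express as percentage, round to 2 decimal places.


ratio = compressed/original = 6993/16657 = 0.419823
savings = 1 - ratio = 1 - 0.419823 = 0.580177
as a percentage: 0.580177 * 100 = 58.02%

Space savings = 1 - 6993/16657 = 58.02%


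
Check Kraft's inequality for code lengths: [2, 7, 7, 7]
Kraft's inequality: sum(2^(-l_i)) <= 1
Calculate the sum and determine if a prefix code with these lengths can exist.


Sum = 2^(-2) + 2^(-7) + 2^(-7) + 2^(-7)
    = 0.25 + 0.0078125 + 0.0078125 + 0.0078125
    = 35/128 = 0.2734375
Since 0.2734375 <= 1, Kraft's inequality IS satisfied.
A prefix code with these lengths CAN exist.

Kraft sum = 0.2734375. Satisfied.


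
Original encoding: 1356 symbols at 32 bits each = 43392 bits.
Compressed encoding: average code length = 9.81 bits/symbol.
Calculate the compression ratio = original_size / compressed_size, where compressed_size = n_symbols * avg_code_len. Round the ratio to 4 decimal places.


original_size = n_symbols * orig_bits = 1356 * 32 = 43392 bits
compressed_size = n_symbols * avg_code_len = 1356 * 9.81 = 13302.36 bits
ratio = original_size / compressed_size = 43392 / 13302.36 = 3.262

Compression ratio = 3.262


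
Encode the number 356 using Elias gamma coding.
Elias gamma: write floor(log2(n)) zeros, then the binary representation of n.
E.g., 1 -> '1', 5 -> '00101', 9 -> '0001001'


num_bits = floor(log2(356)) + 1 = 9
leading_zeros = num_bits - 1 = 8
binary(356) = 101100100

Elias gamma(356) = '00000000' + '101100100' = 00000000101100100 (17 bits)


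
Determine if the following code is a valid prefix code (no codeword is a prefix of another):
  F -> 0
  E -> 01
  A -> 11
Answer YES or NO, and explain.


Checking each pair (does one codeword prefix another?):
  F='0' vs E='01': prefix -- VIOLATION

NO -- this is NOT a valid prefix code. F (0) is a prefix of E (01).


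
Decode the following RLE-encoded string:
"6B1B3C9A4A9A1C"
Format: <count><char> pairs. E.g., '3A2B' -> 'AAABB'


Expanding each <count><char> pair:
  6B -> 'BBBBBB'
  1B -> 'B'
  3C -> 'CCC'
  9A -> 'AAAAAAAAA'
  4A -> 'AAAA'
  9A -> 'AAAAAAAAA'
  1C -> 'C'

Decoded = BBBBBBBCCCAAAAAAAAAAAAAAAAAAAAAAC


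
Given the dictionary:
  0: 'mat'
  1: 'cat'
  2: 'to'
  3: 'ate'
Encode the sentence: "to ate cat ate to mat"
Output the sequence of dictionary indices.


Look up each word in the dictionary:
  'to' -> 2
  'ate' -> 3
  'cat' -> 1
  'ate' -> 3
  'to' -> 2
  'mat' -> 0

Encoded: [2, 3, 1, 3, 2, 0]


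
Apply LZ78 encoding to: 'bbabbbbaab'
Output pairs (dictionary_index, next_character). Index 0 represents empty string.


LZ78 encoding steps:
Dictionary: {0: ''}
Step 1: w='' (idx 0), next='b' -> output (0, 'b'), add 'b' as idx 1
Step 2: w='b' (idx 1), next='a' -> output (1, 'a'), add 'ba' as idx 2
Step 3: w='b' (idx 1), next='b' -> output (1, 'b'), add 'bb' as idx 3
Step 4: w='bb' (idx 3), next='a' -> output (3, 'a'), add 'bba' as idx 4
Step 5: w='' (idx 0), next='a' -> output (0, 'a'), add 'a' as idx 5
Step 6: w='b' (idx 1), end of input -> output (1, '')


Encoded: [(0, 'b'), (1, 'a'), (1, 'b'), (3, 'a'), (0, 'a'), (1, '')]


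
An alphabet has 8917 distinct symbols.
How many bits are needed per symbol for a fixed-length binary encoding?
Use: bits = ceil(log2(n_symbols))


log2(8917) = 13.1223
Bracket: 2^13 = 8192 < 8917 <= 2^14 = 16384
So ceil(log2(8917)) = 14

bits = ceil(log2(8917)) = ceil(13.1223) = 14 bits


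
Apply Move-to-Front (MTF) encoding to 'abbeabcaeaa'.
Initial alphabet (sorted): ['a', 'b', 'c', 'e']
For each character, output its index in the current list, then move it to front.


MTF encoding:
'a': index 0 in ['a', 'b', 'c', 'e'] -> ['a', 'b', 'c', 'e']
'b': index 1 in ['a', 'b', 'c', 'e'] -> ['b', 'a', 'c', 'e']
'b': index 0 in ['b', 'a', 'c', 'e'] -> ['b', 'a', 'c', 'e']
'e': index 3 in ['b', 'a', 'c', 'e'] -> ['e', 'b', 'a', 'c']
'a': index 2 in ['e', 'b', 'a', 'c'] -> ['a', 'e', 'b', 'c']
'b': index 2 in ['a', 'e', 'b', 'c'] -> ['b', 'a', 'e', 'c']
'c': index 3 in ['b', 'a', 'e', 'c'] -> ['c', 'b', 'a', 'e']
'a': index 2 in ['c', 'b', 'a', 'e'] -> ['a', 'c', 'b', 'e']
'e': index 3 in ['a', 'c', 'b', 'e'] -> ['e', 'a', 'c', 'b']
'a': index 1 in ['e', 'a', 'c', 'b'] -> ['a', 'e', 'c', 'b']
'a': index 0 in ['a', 'e', 'c', 'b'] -> ['a', 'e', 'c', 'b']


Output: [0, 1, 0, 3, 2, 2, 3, 2, 3, 1, 0]


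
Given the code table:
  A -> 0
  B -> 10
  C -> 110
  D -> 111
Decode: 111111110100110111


Decoding:
111 -> D
111 -> D
110 -> C
10 -> B
0 -> A
110 -> C
111 -> D


Result: DDCBACD
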